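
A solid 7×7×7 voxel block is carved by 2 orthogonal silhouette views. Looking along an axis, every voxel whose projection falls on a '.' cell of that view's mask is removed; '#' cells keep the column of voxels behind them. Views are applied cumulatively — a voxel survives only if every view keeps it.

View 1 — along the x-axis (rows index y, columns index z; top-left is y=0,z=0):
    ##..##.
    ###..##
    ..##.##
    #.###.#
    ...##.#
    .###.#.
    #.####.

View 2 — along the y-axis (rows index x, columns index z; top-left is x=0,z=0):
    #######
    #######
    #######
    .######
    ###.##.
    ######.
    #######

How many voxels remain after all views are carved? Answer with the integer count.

193 voxels

full grid |V| = 343
carve view 1 (along x, YZ-mask fill 30/49): 210 voxels remain
carve view 2 (along y, XZ-mask fill 45/49): 193 voxels remain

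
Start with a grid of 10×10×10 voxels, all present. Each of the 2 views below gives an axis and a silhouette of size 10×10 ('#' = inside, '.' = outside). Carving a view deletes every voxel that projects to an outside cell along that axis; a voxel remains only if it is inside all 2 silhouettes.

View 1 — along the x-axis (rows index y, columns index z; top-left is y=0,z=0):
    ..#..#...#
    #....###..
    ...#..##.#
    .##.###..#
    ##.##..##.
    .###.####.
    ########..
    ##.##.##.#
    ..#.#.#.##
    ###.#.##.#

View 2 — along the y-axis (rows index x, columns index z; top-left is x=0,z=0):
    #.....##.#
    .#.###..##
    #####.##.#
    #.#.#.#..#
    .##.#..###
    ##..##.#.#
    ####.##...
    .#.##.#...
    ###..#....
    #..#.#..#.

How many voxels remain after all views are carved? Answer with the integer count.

before carving: 1000 voxels (10×10×10)
V1 x: intersect with YZ mask (57 set) -- 570 left
V2 y: intersect with XZ mask (53 set) -- 306 left

|visual hull| = 306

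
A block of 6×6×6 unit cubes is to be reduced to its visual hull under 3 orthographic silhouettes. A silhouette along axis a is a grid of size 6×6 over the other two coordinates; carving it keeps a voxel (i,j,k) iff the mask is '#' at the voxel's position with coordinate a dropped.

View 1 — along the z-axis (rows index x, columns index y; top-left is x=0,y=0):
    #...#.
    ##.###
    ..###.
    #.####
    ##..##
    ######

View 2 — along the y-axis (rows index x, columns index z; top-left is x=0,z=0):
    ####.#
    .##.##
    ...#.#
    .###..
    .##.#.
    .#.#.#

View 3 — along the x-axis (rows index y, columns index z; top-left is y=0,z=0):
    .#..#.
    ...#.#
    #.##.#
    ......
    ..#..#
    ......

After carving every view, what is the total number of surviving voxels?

start: 6×6×6 = 216 voxels
V1 z: intersect with XY mask (25 set) -- 150 left
V2 y: intersect with XZ mask (20 set) -- 81 left
V3 x: intersect with YZ mask (10 set) -- 24 left

remaining voxels: 24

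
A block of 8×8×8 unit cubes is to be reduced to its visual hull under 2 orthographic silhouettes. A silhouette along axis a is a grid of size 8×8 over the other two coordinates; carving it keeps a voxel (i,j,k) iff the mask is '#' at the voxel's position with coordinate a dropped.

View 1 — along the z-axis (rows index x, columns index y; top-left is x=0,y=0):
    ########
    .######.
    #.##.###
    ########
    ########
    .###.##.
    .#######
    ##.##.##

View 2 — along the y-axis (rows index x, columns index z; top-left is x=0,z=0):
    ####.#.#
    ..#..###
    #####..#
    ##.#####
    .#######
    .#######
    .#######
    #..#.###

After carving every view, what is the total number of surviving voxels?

remaining voxels: 334

initial block: 8^3 = 512
carve view 1 (along z, XY-mask fill 54/64): 432 voxels remain
carve view 2 (along y, XZ-mask fill 49/64): 334 voxels remain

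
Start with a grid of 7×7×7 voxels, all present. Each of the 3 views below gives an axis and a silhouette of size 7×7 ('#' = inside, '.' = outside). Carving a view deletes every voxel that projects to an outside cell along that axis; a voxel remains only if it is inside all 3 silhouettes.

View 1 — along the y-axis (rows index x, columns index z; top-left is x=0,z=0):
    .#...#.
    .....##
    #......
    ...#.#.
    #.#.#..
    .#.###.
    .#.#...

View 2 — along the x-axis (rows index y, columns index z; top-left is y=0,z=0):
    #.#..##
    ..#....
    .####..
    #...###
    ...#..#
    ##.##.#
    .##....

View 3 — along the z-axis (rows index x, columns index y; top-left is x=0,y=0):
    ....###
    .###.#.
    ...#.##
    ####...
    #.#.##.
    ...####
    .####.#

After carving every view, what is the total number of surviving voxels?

voxel count = 27

initial block: 7^3 = 343
  1. axis=1 (XZ plane), |mask|=16  ⇒  voxels=112
  2. axis=0 (YZ plane), |mask|=22  ⇒  voxels=46
  3. axis=2 (XY plane), |mask|=27  ⇒  voxels=27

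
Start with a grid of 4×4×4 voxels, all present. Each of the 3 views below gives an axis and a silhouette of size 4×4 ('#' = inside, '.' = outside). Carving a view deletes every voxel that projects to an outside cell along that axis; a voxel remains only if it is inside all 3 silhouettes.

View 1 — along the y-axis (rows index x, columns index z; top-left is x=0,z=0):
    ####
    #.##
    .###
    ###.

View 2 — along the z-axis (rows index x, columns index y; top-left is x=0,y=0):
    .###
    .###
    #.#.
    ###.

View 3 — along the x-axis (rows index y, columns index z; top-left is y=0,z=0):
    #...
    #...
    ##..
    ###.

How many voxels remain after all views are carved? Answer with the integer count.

15 voxels

start: 4×4×4 = 64 voxels
[1] y-view keeps 13 columns → grid now 52
[2] z-view keeps 11 columns → grid now 36
[3] x-view keeps 7 columns → grid now 15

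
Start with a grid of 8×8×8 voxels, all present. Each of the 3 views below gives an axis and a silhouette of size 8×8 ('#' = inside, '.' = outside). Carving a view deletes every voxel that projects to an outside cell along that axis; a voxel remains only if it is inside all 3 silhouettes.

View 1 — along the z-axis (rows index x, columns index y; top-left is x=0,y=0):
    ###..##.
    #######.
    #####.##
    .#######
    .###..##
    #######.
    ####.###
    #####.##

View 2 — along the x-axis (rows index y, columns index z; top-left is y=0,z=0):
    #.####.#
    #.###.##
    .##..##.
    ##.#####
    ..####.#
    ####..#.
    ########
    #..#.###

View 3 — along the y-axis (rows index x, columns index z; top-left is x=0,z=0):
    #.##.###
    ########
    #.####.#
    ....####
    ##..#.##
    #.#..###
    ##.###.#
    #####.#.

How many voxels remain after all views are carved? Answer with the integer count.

before carving: 512 voxels (8×8×8)
step 1: project along z, AND mask (52/64) → |grid| = 416
step 2: project along x, AND mask (46/64) → |grid| = 304
step 3: project along y, AND mask (46/64) → |grid| = 221

voxel count = 221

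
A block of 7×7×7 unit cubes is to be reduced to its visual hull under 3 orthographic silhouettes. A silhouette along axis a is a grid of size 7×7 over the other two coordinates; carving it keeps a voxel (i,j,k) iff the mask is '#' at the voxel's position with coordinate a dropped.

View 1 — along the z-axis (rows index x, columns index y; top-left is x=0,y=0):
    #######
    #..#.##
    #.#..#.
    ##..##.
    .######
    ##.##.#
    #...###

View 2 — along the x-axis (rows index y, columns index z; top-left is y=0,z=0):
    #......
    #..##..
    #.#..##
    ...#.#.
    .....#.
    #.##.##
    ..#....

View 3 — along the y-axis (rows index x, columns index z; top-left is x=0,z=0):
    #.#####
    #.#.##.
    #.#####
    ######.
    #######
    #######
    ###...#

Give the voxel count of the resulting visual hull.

start: 7×7×7 = 343 voxels
V1 z: intersect with XY mask (33 set) -- 231 left
V2 x: intersect with YZ mask (17 set) -- 78 left
V3 y: intersect with XZ mask (40 set) -- 71 left

71 voxels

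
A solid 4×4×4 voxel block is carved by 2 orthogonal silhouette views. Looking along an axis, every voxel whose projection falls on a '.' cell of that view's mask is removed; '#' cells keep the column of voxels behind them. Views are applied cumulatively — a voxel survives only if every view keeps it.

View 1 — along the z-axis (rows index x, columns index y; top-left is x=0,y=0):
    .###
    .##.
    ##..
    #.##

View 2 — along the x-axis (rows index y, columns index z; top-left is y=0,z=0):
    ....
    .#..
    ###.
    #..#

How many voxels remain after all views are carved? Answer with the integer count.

initial block: 4^3 = 64
after view 1 [z-axis, 10 of 16 cells solid] → remaining = 40
after view 2 [x-axis, 6 of 16 cells solid] → remaining = 16

remaining voxels: 16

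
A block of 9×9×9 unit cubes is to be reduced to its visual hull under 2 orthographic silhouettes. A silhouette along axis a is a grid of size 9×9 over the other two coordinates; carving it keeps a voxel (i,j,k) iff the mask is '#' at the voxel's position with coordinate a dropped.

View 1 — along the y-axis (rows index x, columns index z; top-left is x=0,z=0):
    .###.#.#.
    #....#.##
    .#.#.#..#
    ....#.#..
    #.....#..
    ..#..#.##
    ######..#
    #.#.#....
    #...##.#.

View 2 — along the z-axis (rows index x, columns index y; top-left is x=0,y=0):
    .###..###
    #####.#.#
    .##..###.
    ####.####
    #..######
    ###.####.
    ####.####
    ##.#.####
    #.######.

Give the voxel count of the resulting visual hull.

remaining voxels: 241

initial block: 9^3 = 729
V1 y: intersect with XZ mask (35 set) -- 315 left
V2 z: intersect with XY mask (62 set) -- 241 left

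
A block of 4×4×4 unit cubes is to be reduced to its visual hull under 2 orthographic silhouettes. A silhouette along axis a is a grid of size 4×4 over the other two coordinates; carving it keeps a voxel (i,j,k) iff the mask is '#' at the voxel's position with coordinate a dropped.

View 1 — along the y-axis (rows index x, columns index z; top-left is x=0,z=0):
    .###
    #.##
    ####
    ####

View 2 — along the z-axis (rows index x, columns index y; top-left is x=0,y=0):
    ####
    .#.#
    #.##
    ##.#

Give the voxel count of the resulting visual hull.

|visual hull| = 42

start: 4×4×4 = 64 voxels
after view 1 [y-axis, 14 of 16 cells solid] → remaining = 56
after view 2 [z-axis, 12 of 16 cells solid] → remaining = 42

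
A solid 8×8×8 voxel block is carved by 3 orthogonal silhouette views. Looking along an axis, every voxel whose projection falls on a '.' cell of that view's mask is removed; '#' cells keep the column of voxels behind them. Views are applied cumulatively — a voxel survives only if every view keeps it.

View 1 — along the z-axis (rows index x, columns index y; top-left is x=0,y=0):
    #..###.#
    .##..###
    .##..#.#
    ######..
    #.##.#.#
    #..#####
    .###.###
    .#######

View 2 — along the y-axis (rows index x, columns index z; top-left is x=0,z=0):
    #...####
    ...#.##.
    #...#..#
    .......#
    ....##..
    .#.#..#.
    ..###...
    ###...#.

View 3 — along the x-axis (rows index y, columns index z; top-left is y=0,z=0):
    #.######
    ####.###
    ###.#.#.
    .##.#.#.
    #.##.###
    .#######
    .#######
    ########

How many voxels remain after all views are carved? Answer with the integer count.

before carving: 512 voxels (8×8×8)
step 1: project along z, AND mask (44/64) → |grid| = 352
step 2: project along y, AND mask (24/64) → |grid| = 132
step 3: project along x, AND mask (51/64) → |grid| = 108

|visual hull| = 108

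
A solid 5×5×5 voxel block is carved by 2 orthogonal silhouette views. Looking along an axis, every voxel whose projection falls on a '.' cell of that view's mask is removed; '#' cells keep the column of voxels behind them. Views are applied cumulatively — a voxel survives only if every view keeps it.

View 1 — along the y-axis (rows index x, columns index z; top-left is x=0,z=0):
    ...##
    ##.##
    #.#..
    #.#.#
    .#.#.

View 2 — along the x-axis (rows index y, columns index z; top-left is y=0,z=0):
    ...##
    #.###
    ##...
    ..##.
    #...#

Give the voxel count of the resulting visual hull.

remaining voxels: 33

initial block: 5^3 = 125
after view 1 [y-axis, 13 of 25 cells solid] → remaining = 65
after view 2 [x-axis, 12 of 25 cells solid] → remaining = 33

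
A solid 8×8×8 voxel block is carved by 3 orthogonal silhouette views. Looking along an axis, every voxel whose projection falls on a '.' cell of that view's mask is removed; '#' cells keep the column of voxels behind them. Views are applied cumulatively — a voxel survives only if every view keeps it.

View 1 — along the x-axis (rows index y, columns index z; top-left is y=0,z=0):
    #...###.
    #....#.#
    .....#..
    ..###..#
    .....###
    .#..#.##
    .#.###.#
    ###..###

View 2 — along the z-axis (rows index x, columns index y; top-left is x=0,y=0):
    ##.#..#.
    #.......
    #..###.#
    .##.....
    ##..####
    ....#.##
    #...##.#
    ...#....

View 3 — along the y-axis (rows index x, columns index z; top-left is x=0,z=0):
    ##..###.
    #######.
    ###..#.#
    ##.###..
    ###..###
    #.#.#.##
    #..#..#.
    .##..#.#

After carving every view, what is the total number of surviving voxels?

initial block: 8^3 = 512
V1 x: intersect with YZ mask (30 set) -- 240 left
V2 z: intersect with XY mask (26 set) -- 105 left
V3 y: intersect with XZ mask (40 set) -- 67 left

|visual hull| = 67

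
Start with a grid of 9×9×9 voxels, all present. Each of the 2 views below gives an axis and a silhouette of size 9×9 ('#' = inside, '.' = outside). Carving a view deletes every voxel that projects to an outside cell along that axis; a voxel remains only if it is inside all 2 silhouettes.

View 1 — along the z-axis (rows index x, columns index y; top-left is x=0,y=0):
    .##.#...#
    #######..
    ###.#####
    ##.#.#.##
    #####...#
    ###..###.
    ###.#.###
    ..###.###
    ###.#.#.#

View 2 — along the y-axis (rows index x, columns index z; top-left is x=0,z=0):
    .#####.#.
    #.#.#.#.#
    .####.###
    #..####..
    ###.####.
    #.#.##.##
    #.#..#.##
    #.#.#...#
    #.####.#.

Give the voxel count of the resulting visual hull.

full grid |V| = 729
step 1: project along z, AND mask (56/81) → |grid| = 504
step 2: project along y, AND mask (51/81) → |grid| = 318

voxel count = 318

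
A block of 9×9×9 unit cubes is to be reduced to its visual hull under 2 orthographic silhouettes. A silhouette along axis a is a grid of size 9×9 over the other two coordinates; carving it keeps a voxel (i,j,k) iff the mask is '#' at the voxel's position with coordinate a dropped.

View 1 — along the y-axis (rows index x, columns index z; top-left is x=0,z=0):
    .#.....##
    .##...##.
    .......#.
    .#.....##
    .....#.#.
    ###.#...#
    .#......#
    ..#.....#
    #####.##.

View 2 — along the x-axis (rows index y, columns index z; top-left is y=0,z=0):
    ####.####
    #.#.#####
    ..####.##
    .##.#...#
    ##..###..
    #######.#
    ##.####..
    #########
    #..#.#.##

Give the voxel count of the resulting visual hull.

179 voxels

start: 9×9×9 = 729 voxels
after view 1 [y-axis, 29 of 81 cells solid] → remaining = 261
after view 2 [x-axis, 58 of 81 cells solid] → remaining = 179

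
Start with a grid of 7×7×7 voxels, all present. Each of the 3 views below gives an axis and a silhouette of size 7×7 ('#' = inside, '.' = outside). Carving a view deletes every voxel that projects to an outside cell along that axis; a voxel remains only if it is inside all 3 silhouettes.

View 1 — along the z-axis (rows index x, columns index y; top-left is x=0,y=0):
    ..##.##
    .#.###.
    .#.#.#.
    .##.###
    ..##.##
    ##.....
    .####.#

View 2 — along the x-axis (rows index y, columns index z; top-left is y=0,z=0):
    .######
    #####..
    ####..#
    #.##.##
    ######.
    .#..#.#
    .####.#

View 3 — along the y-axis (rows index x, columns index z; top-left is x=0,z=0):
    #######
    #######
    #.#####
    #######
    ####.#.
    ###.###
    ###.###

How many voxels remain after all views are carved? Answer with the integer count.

initial block: 7^3 = 343
after view 1 [z-axis, 27 of 49 cells solid] → remaining = 189
after view 2 [x-axis, 35 of 49 cells solid] → remaining = 129
after view 3 [y-axis, 44 of 49 cells solid] → remaining = 114

voxel count = 114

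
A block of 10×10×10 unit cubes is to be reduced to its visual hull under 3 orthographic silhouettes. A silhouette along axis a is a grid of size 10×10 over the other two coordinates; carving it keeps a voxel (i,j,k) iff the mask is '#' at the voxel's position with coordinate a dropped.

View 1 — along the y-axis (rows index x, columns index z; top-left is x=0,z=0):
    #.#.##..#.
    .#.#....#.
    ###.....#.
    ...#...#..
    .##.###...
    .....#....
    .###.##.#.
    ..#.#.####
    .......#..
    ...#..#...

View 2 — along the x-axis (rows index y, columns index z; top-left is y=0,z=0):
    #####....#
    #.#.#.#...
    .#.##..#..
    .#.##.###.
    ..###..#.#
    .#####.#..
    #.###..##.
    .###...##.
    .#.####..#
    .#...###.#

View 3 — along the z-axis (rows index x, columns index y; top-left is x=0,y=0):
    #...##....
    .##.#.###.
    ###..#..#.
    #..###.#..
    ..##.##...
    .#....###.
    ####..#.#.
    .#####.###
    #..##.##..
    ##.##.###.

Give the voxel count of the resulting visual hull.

initial block: 10^3 = 1000
[1] y-view keeps 35 columns → grid now 350
[2] x-view keeps 53 columns → grid now 188
[3] z-view keeps 53 columns → grid now 104

|visual hull| = 104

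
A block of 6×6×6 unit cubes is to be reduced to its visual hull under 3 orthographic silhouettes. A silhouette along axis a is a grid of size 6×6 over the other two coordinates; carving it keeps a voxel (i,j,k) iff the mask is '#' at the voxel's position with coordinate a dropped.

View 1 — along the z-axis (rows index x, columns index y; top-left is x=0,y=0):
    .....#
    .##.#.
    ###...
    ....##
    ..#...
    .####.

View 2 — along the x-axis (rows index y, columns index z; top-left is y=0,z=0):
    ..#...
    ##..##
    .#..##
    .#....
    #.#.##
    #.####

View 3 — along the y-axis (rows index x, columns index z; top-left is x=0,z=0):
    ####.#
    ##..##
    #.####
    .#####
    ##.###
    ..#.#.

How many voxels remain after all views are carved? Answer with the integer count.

voxel count = 34

start: 6×6×6 = 216 voxels
carve view 1 (along z, XY-mask fill 14/36): 84 voxels remain
carve view 2 (along x, YZ-mask fill 18/36): 48 voxels remain
carve view 3 (along y, XZ-mask fill 26/36): 34 voxels remain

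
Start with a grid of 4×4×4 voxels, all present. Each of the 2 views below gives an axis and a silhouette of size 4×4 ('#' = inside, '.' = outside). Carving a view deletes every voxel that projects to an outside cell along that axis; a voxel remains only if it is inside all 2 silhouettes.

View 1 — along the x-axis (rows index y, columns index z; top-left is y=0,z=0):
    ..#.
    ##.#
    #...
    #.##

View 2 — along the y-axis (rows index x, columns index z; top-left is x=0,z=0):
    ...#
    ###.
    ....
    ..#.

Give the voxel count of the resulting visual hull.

voxel count = 10

full grid |V| = 64
step 1: project along x, AND mask (8/16) → |grid| = 32
step 2: project along y, AND mask (5/16) → |grid| = 10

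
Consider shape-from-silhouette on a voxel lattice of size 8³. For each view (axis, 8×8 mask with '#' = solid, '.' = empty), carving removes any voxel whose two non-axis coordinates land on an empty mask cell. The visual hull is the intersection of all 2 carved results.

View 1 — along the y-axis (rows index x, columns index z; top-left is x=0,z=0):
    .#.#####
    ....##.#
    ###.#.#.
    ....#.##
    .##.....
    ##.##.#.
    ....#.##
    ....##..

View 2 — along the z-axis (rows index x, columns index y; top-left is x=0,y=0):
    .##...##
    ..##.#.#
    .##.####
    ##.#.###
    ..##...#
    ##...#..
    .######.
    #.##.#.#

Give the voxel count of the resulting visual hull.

full grid |V| = 512
  1. axis=1 (XZ plane), |mask|=29  ⇒  voxels=232
  2. axis=2 (XY plane), |mask|=37  ⇒  voxels=133

remaining voxels: 133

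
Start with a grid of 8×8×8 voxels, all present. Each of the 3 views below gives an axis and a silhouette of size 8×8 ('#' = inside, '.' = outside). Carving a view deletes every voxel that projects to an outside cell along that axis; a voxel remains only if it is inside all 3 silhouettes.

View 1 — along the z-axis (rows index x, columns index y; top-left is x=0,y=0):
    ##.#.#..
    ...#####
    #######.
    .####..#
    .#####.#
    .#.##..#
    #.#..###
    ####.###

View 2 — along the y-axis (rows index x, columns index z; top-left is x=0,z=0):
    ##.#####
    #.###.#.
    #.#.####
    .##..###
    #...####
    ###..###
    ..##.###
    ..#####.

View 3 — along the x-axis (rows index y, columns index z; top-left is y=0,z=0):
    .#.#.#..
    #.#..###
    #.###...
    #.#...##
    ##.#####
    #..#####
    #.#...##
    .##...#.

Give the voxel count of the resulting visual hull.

before carving: 512 voxels (8×8×8)
step 1: project along z, AND mask (43/64) → |grid| = 344
step 2: project along y, AND mask (44/64) → |grid| = 234
step 3: project along x, AND mask (36/64) → |grid| = 142

142 voxels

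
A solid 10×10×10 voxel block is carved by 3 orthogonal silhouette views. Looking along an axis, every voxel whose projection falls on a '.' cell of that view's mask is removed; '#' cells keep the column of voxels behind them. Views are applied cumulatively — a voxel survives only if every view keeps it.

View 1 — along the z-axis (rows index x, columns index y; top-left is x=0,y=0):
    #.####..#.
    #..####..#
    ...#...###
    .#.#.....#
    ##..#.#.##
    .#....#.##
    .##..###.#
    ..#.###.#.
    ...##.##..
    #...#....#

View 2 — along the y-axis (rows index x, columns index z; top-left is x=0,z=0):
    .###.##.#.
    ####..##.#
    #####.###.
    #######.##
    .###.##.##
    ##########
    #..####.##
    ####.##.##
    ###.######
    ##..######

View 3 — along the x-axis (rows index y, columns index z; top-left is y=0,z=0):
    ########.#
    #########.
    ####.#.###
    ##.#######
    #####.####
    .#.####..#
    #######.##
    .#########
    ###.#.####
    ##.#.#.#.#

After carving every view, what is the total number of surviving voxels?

start: 10×10×10 = 1000 voxels
V1 z: intersect with XY mask (47 set) -- 470 left
V2 y: intersect with XZ mask (79 set) -- 361 left
V3 x: intersect with YZ mask (82 set) -- 292 left

remaining voxels: 292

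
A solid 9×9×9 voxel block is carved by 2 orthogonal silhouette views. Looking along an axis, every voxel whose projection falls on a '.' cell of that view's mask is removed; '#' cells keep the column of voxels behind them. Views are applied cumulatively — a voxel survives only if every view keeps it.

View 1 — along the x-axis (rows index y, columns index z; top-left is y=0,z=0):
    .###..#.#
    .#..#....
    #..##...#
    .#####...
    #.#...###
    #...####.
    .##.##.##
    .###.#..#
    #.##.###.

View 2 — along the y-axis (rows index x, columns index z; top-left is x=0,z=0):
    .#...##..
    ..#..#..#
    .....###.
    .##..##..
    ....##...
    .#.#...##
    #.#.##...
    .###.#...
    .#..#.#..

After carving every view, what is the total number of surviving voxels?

full grid |V| = 729
step 1: project along x, AND mask (43/81) → |grid| = 387
step 2: project along y, AND mask (30/81) → |grid| = 147

remaining voxels: 147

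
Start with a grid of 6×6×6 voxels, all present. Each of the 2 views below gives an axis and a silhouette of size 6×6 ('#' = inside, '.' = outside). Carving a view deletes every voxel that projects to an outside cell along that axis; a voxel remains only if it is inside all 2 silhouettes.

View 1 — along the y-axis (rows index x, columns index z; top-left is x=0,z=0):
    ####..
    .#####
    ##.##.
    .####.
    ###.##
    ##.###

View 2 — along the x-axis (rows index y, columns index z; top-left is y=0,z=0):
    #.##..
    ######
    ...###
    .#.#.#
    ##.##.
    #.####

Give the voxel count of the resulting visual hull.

before carving: 216 voxels (6×6×6)
after view 1 [y-axis, 27 of 36 cells solid] → remaining = 162
after view 2 [x-axis, 24 of 36 cells solid] → remaining = 108

remaining voxels: 108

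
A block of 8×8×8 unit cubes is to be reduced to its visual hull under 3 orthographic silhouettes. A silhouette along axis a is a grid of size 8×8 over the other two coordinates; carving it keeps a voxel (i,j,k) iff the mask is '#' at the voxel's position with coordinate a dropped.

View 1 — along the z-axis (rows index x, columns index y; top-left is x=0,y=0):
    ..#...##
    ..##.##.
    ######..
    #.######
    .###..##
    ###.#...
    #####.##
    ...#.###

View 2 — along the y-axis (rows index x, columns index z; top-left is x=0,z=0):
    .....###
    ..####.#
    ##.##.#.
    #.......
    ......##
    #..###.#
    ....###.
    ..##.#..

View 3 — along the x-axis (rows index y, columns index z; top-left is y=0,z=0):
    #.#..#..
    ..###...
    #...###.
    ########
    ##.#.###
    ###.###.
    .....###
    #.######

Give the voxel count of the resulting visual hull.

initial block: 8^3 = 512
step 1: project along z, AND mask (40/64) → |grid| = 320
step 2: project along y, AND mask (27/64) → |grid| = 129
step 3: project along x, AND mask (40/64) → |grid| = 87

voxel count = 87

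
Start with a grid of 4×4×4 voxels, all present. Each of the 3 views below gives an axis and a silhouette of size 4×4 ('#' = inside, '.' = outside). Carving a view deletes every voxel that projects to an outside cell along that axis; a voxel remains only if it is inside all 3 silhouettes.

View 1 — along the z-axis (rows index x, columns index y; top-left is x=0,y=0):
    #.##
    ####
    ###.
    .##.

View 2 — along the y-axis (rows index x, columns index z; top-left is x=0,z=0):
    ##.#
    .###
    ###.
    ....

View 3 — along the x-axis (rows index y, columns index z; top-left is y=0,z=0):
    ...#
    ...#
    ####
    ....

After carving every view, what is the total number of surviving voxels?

start: 4×4×4 = 64 voxels
carve view 1 (along z, XY-mask fill 12/16): 48 voxels remain
carve view 2 (along y, XZ-mask fill 9/16): 30 voxels remain
carve view 3 (along x, YZ-mask fill 6/16): 12 voxels remain

|visual hull| = 12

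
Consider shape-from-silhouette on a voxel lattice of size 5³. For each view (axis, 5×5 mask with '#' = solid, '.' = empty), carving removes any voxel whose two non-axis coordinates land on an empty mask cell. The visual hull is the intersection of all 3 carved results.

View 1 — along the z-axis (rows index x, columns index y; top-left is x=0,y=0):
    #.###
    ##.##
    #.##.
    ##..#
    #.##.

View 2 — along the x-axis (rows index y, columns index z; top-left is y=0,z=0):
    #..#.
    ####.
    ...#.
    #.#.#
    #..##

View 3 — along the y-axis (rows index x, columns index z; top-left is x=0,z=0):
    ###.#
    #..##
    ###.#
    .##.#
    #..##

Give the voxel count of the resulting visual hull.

initial block: 5^3 = 125
carve view 1 (along z, XY-mask fill 17/25): 85 voxels remain
carve view 2 (along x, YZ-mask fill 13/25): 42 voxels remain
carve view 3 (along y, XZ-mask fill 17/25): 27 voxels remain

remaining voxels: 27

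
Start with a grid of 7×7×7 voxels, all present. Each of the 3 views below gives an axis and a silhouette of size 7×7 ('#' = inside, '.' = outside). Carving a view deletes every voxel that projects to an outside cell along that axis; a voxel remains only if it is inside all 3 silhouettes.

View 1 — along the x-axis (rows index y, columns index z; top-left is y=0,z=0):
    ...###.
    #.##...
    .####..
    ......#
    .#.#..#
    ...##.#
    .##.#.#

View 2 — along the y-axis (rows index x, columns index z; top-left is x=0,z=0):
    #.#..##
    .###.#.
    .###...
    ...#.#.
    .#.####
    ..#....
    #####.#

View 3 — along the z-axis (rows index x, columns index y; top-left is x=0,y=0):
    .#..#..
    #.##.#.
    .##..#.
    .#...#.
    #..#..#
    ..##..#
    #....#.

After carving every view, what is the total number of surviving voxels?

full grid |V| = 343
step 1: project along x, AND mask (21/49) → |grid| = 147
step 2: project along y, AND mask (25/49) → |grid| = 78
step 3: project along z, AND mask (19/49) → |grid| = 31

remaining voxels: 31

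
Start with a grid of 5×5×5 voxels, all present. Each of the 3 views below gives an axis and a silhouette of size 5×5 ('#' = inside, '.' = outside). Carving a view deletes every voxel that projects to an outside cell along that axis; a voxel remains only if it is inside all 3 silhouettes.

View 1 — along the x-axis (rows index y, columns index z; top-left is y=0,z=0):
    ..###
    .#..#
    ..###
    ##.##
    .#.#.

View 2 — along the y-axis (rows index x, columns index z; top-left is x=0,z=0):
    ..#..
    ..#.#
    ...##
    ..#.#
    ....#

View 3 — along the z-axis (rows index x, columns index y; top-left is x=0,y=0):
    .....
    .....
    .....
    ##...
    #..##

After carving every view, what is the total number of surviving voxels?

voxel count = 5

before carving: 125 voxels (5×5×5)
  1. axis=0 (YZ plane), |mask|=14  ⇒  voxels=70
  2. axis=1 (XZ plane), |mask|=8  ⇒  voxels=26
  3. axis=2 (XY plane), |mask|=5  ⇒  voxels=5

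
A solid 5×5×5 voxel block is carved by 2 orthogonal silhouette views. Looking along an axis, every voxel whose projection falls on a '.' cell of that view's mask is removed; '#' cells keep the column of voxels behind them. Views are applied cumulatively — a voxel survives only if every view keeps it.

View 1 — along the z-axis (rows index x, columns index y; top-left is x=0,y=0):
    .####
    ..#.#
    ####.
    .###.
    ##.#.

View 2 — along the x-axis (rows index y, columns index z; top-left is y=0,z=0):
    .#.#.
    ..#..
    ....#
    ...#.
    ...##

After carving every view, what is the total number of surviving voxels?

before carving: 125 voxels (5×5×5)
V1 z: intersect with XY mask (16 set) -- 80 left
V2 x: intersect with YZ mask (7 set) -- 20 left

voxel count = 20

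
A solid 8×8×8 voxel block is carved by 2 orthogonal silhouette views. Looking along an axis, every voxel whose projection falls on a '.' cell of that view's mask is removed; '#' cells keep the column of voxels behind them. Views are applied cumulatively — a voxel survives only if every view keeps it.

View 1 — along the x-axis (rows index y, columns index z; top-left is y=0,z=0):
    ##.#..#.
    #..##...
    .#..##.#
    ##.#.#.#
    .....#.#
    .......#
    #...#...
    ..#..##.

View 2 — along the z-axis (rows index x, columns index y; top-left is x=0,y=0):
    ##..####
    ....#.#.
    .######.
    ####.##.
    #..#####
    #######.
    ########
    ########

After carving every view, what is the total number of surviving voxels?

remaining voxels: 141

full grid |V| = 512
  1. axis=0 (YZ plane), |mask|=24  ⇒  voxels=192
  2. axis=2 (XY plane), |mask|=49  ⇒  voxels=141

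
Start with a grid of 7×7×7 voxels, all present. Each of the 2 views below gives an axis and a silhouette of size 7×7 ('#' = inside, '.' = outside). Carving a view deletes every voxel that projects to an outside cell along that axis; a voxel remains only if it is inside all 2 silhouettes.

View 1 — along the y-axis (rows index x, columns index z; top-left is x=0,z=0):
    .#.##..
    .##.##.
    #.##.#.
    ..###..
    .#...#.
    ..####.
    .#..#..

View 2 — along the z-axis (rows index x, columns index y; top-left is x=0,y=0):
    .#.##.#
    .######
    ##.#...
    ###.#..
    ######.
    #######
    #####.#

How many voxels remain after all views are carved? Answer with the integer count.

remaining voxels: 112

full grid |V| = 343
step 1: project along y, AND mask (22/49) → |grid| = 154
step 2: project along z, AND mask (36/49) → |grid| = 112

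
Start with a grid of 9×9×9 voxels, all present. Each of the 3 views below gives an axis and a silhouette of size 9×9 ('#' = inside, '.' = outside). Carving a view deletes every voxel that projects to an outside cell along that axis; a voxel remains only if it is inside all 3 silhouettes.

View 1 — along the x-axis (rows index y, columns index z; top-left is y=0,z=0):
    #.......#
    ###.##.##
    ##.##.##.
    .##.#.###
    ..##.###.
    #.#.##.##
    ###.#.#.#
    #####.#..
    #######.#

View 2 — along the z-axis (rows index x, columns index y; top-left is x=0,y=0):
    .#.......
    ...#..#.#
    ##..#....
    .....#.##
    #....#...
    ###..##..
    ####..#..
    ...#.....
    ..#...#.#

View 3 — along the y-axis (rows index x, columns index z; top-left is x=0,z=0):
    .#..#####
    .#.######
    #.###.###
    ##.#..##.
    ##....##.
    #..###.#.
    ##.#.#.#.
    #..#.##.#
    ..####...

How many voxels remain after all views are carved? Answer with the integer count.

before carving: 729 voxels (9×9×9)
[1] x-view keeps 52 columns → grid now 468
[2] z-view keeps 26 columns → grid now 149
[3] y-view keeps 48 columns → grid now 82

remaining voxels: 82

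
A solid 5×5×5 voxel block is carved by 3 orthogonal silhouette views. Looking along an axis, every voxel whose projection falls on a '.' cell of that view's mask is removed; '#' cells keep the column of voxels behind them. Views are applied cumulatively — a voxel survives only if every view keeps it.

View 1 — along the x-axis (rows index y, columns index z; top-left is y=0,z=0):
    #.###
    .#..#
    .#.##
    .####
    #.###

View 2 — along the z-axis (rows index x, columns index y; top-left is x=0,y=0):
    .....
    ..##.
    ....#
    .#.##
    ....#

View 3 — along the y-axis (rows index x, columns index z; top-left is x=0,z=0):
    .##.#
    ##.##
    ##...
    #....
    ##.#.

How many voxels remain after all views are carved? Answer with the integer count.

initial block: 5^3 = 125
step 1: project along x, AND mask (17/25) → |grid| = 85
step 2: project along z, AND mask (7/25) → |grid| = 25
step 3: project along y, AND mask (13/25) → |grid| = 10

remaining voxels: 10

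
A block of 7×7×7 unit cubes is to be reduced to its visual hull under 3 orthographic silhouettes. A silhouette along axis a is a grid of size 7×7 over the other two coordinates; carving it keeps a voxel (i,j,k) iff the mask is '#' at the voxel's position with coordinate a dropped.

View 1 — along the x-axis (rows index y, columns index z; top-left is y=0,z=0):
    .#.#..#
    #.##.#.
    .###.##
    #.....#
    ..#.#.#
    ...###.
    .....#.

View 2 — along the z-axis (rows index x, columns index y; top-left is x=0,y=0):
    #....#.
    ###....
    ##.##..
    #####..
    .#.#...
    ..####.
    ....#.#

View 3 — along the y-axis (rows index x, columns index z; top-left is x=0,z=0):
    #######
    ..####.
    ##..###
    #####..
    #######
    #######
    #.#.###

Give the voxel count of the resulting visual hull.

start: 7×7×7 = 343 voxels
after view 1 [x-axis, 21 of 49 cells solid] → remaining = 147
after view 2 [z-axis, 22 of 49 cells solid] → remaining = 70
after view 3 [y-axis, 40 of 49 cells solid] → remaining = 55

|visual hull| = 55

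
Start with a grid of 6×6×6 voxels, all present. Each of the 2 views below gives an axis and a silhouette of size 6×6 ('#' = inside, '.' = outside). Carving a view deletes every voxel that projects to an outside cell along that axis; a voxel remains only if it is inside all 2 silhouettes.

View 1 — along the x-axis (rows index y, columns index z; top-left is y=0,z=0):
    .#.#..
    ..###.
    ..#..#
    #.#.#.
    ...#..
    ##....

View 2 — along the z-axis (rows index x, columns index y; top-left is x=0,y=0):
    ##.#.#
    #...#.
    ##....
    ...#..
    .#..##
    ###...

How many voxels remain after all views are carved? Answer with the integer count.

full grid |V| = 216
[1] x-view keeps 13 columns → grid now 78
[2] z-view keeps 15 columns → grid now 34

voxel count = 34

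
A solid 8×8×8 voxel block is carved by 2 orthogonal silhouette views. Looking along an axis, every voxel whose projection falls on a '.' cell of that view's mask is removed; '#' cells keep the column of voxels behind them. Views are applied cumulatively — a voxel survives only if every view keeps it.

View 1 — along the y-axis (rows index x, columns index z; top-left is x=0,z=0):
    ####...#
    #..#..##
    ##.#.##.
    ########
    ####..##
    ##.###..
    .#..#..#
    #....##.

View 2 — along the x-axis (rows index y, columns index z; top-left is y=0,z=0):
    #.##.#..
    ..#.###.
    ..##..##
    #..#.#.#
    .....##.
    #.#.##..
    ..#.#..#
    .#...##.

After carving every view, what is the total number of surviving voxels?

remaining voxels: 128

before carving: 512 voxels (8×8×8)
  1. axis=1 (XZ plane), |mask|=39  ⇒  voxels=312
  2. axis=0 (YZ plane), |mask|=28  ⇒  voxels=128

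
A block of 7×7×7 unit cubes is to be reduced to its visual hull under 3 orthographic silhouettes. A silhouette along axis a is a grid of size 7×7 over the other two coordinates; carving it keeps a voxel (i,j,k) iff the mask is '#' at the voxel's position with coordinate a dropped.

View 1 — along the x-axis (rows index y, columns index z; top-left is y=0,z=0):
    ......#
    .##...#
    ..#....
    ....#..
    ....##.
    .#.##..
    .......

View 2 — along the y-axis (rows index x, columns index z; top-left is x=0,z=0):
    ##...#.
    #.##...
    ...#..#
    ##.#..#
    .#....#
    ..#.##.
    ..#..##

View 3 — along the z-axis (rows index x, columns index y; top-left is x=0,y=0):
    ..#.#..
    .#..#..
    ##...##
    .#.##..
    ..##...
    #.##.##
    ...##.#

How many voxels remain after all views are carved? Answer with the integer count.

voxel count = 11

before carving: 343 voxels (7×7×7)
V1 x: intersect with YZ mask (11 set) -- 77 left
V2 y: intersect with XZ mask (20 set) -- 29 left
V3 z: intersect with XY mask (21 set) -- 11 left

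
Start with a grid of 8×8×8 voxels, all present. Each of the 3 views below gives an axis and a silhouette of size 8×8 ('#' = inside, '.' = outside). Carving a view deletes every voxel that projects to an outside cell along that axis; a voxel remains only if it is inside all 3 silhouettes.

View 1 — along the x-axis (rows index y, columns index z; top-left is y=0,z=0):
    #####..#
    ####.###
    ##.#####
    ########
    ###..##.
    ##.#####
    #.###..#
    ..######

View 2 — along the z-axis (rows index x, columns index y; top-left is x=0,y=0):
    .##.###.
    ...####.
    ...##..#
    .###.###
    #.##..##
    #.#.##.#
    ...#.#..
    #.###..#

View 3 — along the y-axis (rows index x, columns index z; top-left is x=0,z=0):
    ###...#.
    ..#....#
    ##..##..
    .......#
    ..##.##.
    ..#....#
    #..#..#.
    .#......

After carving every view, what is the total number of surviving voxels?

full grid |V| = 512
step 1: project along x, AND mask (51/64) → |grid| = 408
step 2: project along z, AND mask (35/64) → |grid| = 225
step 3: project along y, AND mask (21/64) → |grid| = 69

voxel count = 69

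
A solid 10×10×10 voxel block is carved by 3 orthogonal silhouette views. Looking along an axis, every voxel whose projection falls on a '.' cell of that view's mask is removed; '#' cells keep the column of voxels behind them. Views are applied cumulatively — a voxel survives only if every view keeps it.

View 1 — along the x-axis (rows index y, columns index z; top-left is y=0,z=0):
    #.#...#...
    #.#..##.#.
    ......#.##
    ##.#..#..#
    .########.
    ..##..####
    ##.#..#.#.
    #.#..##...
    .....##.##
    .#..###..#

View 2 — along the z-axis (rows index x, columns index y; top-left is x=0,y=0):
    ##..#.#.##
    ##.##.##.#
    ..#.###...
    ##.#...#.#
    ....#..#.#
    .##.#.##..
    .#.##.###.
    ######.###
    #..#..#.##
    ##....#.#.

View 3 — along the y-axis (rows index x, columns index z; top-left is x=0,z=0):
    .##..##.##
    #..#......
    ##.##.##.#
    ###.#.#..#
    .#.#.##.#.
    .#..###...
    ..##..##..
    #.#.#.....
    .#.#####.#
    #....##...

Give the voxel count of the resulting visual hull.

voxel count = 132

start: 10×10×10 = 1000 voxels
step 1: project along x, AND mask (48/100) → |grid| = 480
step 2: project along z, AND mask (54/100) → |grid| = 264
step 3: project along y, AND mask (47/100) → |grid| = 132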